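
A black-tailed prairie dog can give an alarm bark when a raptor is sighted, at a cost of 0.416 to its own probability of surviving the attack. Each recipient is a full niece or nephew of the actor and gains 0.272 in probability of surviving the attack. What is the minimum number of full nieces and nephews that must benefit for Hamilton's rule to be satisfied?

r to a full niece or nephew = 1/4 (full aunt/uncle↔niece/nephew: two paths of length 3 through the shared grandparent pair: r = 2·(1/2)^3 = 1/4).
Hamilton's rule: n·r·B > C  ⇒  n > C/(r·B) = 0.416/(0.25·0.272) = 6.118.
The smallest integer exceeding 6.118 is 7.

7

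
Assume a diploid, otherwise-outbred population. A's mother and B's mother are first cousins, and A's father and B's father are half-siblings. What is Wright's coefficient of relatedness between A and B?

Wright's path rule: contributions from independent ancestry routes add.
A and B are related in two ways: second cousins through their mothers (r = 1/32) and half first cousins through their fathers (r = 1/16).
r = 1/32 + 1/16 = 3/32 = 0.09375.

0.09375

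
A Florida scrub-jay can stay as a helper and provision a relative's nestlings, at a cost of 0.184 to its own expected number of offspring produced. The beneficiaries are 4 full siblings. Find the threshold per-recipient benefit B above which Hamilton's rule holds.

r to a full sibling = 1/2 (full sibs share both parents — two paths of length 2: r = 2·(1/2)^2 = 1/2).
Hamilton's rule with n recipients of equal r: n·r·B > C, so B > C/(n·r) = 0.184/(4·0.5) = 0.092.

0.092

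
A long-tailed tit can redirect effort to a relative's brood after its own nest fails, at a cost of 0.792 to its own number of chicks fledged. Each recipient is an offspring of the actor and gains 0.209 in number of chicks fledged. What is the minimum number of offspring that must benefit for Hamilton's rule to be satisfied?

8

r to an offspring = 0.5 (one parent–offspring link: r = (1/2)^1 = 1/2).
Hamilton's rule: n·r·B > C  ⇒  n > C/(r·B) = 0.792/(0.5·0.209) = 7.579.
The smallest integer exceeding 7.579 is 8.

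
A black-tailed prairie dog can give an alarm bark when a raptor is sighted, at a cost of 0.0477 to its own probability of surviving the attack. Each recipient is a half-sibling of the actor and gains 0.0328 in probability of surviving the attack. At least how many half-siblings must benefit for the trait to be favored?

r to a half-sibling = 1/4 (half-sibs share one parent — one path of length 2: r = (1/2)^2 = 1/4).
Hamilton's rule: n·r·B > C  ⇒  n > C/(r·B) = 0.0477/(0.25·0.0328) = 5.817.
The smallest integer exceeding 5.817 is 6.

6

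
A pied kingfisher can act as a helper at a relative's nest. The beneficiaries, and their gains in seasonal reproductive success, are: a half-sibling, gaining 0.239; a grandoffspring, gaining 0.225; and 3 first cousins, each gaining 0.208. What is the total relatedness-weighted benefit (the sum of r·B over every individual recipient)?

0.194

r to a half-sibling = 1/4 (half-sibs share one parent — one path of length 2: r = (1/2)^2 = 1/4).
r to a grandoffspring = 0.25 (two parent–offspring links: r = (1/2)^2 = 1/4).
r to a first cousin = 0.125 (first cousins share one grandparent pair — two paths of length 4: r = 2·(1/2)^4 = 1/8).
Summing one r·B term per recipient: 1·0.25·0.239 + 1·0.25·0.225 + 3·0.125·0.208 = 0.194.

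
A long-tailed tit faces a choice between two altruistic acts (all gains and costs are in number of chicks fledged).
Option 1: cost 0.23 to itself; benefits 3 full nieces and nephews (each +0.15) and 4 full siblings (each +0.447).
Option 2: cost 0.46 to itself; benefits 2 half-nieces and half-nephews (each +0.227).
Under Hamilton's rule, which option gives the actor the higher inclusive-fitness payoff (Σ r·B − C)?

Option 1

Option 1: r to a full niece or nephew = 0.25.
Option 1: r to a full sibling = 0.5.
Option 1: Σ r·B − C = (3·0.25·0.15 + 4·0.5·0.447) − 0.23 = 0.7765.
Option 2: r to a half-niece or half-nephew = 0.125.
Option 2: Σ r·B − C = (2·0.125·0.227) − 0.46 = -0.40325.
Option 1 has the higher net inclusive-fitness payoff.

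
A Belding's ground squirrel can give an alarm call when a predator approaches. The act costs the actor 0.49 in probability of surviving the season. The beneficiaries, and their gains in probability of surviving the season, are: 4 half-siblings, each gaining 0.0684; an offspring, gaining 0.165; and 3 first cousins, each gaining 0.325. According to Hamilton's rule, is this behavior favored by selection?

No

Hamilton's rule: the trait is favored when the sum of r·B over every recipient exceeds the actor's cost C.
r to a half-sibling = 1/4 (half-sibs share one parent — one path of length 2: r = (1/2)^2 = 1/4).
r to an offspring = 1/2 (one parent–offspring link: r = (1/2)^1 = 1/2).
r to a first cousin = 1/8 (first cousins share one grandparent pair — two paths of length 4: r = 2·(1/2)^4 = 1/8).
Summing one r·B term per recipient: 4·0.25·0.0684 + 1·0.5·0.165 + 3·0.125·0.325 = 0.272775.
0.272775 < 0.49: the indirect benefit is less than the cost.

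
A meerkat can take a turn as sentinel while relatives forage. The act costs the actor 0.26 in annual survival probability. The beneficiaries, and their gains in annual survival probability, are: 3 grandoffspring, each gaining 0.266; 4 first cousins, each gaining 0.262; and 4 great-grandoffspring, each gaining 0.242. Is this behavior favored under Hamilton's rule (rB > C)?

Hamilton's rule: the trait is favored when the sum of r·B over every recipient exceeds the actor's cost C.
r to a grandoffspring = 0.25 (two parent–offspring links: r = (1/2)^2 = 1/4).
r to a first cousin = 1/8 (first cousins share one grandparent pair — two paths of length 4: r = 2·(1/2)^4 = 1/8).
r to a great-grandoffspring = 1/8 (three parent–offspring links: r = (1/2)^3 = 1/8).
Summing one r·B term per recipient: 3·0.25·0.266 + 4·0.125·0.262 + 4·0.125·0.242 = 0.4515.
0.4515 > 0.26: the indirect benefit exceeds the cost.

Yes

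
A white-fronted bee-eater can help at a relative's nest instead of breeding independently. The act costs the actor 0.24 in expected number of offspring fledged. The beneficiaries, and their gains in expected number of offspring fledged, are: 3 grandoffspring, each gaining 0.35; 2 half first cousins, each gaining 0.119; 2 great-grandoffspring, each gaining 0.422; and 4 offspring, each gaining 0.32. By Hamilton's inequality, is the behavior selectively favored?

Yes

Hamilton's rule: the trait is favored when the sum of r·B over every recipient exceeds the actor's cost C.
r to a grandoffspring = 0.25 (two parent–offspring links: r = (1/2)^2 = 1/4).
r to a half first cousin = 0.0625 (half first cousins share one grandparent — one path of length 4: r = (1/2)^4 = 1/16).
r to a great-grandoffspring = 0.125 (three parent–offspring links: r = (1/2)^3 = 1/8).
r to an offspring = 1/2 (one parent–offspring link: r = (1/2)^1 = 1/2).
Summing one r·B term per recipient: 3·0.25·0.35 + 2·0.0625·0.119 + 2·0.125·0.422 + 4·0.5·0.32 = 1.022875.
1.022875 > 0.24: the indirect benefit exceeds the cost.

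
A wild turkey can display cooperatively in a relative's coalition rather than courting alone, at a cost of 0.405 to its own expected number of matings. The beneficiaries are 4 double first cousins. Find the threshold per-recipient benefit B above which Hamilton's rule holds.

0.405

r to a double first cousin = 1/4 (double first cousins share both grandparent pairs — four paths of length 4: r = 4·(1/2)^4 = 1/4).
Hamilton's rule with n recipients of equal r: n·r·B > C, so B > C/(n·r) = 0.405/(4·0.25) = 0.405.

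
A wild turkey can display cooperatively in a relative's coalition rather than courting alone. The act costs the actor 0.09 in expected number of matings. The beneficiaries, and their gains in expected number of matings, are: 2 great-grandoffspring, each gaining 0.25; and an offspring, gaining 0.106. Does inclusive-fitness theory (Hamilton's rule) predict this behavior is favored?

Hamilton's rule: the trait is favored when the sum of r·B over every recipient exceeds the actor's cost C.
r to a great-grandoffspring = 1/8 (three parent–offspring links: r = (1/2)^3 = 1/8).
r to an offspring = 1/2 (one parent–offspring link: r = (1/2)^1 = 1/2).
Summing one r·B term per recipient: 2·0.125·0.25 + 1·0.5·0.106 = 0.1155.
0.1155 > 0.09: the indirect benefit exceeds the cost.

Yes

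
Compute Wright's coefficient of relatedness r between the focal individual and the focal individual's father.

Each parent–offspring link contributes a factor of 1/2, and independent paths through distinct common ancestors add.
One parent–offspring link: r = (1/2)^1 = 1/2.

0.5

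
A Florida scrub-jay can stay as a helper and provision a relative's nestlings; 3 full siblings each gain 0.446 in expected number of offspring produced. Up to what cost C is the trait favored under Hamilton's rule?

0.669

r to a full sibling = 0.5 (full sibs share both parents — two paths of length 2: r = 2·(1/2)^2 = 1/2).
Hamilton's rule: n·r·B > C, so the trait is favored while C < n·r·B = 3·0.5·0.446 = 0.669.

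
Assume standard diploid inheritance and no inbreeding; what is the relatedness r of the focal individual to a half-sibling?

Half-sibs share one parent — one path of length 2: r = (1/2)^2 = 1/4.

0.25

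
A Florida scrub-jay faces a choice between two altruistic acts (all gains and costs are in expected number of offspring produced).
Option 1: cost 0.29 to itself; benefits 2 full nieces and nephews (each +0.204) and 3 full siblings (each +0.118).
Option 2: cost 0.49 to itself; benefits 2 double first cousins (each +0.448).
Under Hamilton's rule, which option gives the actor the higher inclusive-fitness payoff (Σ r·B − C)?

Option 1: r to a full niece or nephew = 0.25.
Option 1: r to a full sibling = 0.5.
Option 1: Σ r·B − C = (2·0.25·0.204 + 3·0.5·0.118) − 0.29 = -0.011.
Option 2: r to a double first cousin = 0.25.
Option 2: Σ r·B − C = (2·0.25·0.448) − 0.49 = -0.266.
Option 1 has the higher net inclusive-fitness payoff.

Option 1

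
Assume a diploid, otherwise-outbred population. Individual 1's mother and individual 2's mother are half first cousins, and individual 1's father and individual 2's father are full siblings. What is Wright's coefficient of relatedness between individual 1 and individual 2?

With two independent routes of shared ancestry, r is the sum of the two contributions.
Individual 1 and individual 2 are related in two ways: half second cousins through their mothers (r = 1/64) and first cousins through their fathers (r = 1/8).
r = 1/64 + 1/8 = 9/64 = 0.140625.

0.140625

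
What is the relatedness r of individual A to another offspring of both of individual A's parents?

0.5

Each parent–offspring link contributes a factor of 1/2, and independent paths through distinct common ancestors add.
Full sibs share both parents — two paths of length 2: r = 2·(1/2)^2 = 1/2.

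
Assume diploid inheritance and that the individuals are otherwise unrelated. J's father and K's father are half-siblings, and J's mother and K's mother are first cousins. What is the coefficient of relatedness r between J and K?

0.09375

With two independent routes of shared ancestry, r is the sum of the two contributions.
J and K are related in two ways: half first cousins through their fathers (r = 1/16) and second cousins through their mothers (r = 1/32).
r = 1/16 + 1/32 = 0.09375.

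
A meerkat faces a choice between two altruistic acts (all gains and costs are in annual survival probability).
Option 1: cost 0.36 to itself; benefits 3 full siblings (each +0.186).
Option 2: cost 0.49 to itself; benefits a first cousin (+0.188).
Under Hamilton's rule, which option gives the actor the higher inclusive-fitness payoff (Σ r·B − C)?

Option 1

Option 1: r to a full sibling = 0.5.
Option 1: Σ r·B − C = (3·0.5·0.186) − 0.36 = -0.081.
Option 2: r to a first cousin = 0.125.
Option 2: Σ r·B − C = (1·0.125·0.188) − 0.49 = -0.4665.
Option 1 has the higher net inclusive-fitness payoff.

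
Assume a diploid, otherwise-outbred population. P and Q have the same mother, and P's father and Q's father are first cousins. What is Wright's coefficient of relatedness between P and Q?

Relatedness sums over independent paths through distinct common ancestors.
P and Q are related in two ways: half-sibs through their shared mother (r = 1/4) and second cousins through their fathers (r = 1/32).
r = 1/4 + 1/32 = 0.28125.

0.28125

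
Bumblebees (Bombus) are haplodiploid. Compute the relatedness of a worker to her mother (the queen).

0.5

One meiotic link between diploid queen and diploid daughter: r = 1/2.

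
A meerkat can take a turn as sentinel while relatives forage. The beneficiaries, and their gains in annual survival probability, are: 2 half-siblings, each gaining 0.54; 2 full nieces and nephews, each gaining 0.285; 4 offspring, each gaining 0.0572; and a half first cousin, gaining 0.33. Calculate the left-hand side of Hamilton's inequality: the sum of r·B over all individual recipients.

r to a half-sibling = 0.25 (half-sibs share one parent — one path of length 2: r = (1/2)^2 = 1/4).
r to a full niece or nephew = 1/4 (full aunt/uncle↔niece/nephew: two paths of length 3 through the shared grandparent pair: r = 2·(1/2)^3 = 1/4).
r to an offspring = 0.5 (one parent–offspring link: r = (1/2)^1 = 1/2).
r to a half first cousin = 0.0625 (half first cousins share one grandparent — one path of length 4: r = (1/2)^4 = 1/16).
Summing one r·B term per recipient: 2·0.25·0.54 + 2·0.25·0.285 + 4·0.5·0.0572 + 1·0.0625·0.33 = 0.547525.

0.547525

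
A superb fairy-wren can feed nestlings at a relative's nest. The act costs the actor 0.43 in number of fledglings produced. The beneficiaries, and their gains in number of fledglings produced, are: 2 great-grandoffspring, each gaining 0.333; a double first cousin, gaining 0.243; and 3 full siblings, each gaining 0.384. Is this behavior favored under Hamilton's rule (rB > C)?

Hamilton's rule: the trait is favored when the sum of r·B over every recipient exceeds the actor's cost C.
r to a great-grandoffspring = 1/8 (three parent–offspring links: r = (1/2)^3 = 1/8).
r to a double first cousin = 0.25 (double first cousins share both grandparent pairs — four paths of length 4: r = 4·(1/2)^4 = 1/4).
r to a full sibling = 1/2 (full sibs share both parents — two paths of length 2: r = 2·(1/2)^2 = 1/2).
Summing one r·B term per recipient: 2·0.125·0.333 + 1·0.25·0.243 + 3·0.5·0.384 = 0.72.
0.72 > 0.43: the indirect benefit exceeds the cost.

Yes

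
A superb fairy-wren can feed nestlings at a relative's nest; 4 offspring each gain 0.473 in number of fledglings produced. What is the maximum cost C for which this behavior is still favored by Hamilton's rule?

r to an offspring = 1/2 (one parent–offspring link: r = (1/2)^1 = 1/2).
Hamilton's rule: n·r·B > C, so the trait is favored while C < n·r·B = 4·0.5·0.473 = 0.946.

0.946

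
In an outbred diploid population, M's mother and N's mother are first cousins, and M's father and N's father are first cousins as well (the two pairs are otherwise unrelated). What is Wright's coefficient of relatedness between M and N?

0.0625

Independent pedigree routes through distinct common ancestors add.
M and N are related in two ways: second cousins through their mothers (r = 1/32) and second cousins through their fathers (r = 1/32).
r = 1/32 + 1/32 = 0.0625.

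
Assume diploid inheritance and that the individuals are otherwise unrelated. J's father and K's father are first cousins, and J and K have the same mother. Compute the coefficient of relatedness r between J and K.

Relatedness sums over independent paths through distinct common ancestors.
J and K are related in two ways: second cousins through their fathers (r = 1/32) and half-sibs through their shared mother (r = 1/4).
r = 1/32 + 1/4 = 0.28125.

0.28125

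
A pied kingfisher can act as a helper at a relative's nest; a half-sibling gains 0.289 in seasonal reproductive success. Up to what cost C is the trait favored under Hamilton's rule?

r to a half-sibling = 0.25 (half-sibs share one parent — one path of length 2: r = (1/2)^2 = 1/4).
Hamilton's rule: n·r·B > C, so the trait is favored while C < n·r·B = 1·0.25·0.289 = 0.07225.

0.07225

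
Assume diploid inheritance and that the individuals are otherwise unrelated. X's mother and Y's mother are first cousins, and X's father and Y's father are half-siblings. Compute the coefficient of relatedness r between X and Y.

0.09375

Independent pedigree routes through distinct common ancestors add.
X and Y are related in two ways: second cousins through their mothers (r = 1/32) and half first cousins through their fathers (r = 1/16).
r = 1/32 + 1/16 = 3/32 = 0.09375.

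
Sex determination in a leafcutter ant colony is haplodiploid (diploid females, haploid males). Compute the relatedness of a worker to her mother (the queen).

0.5

One meiotic link between diploid queen and diploid daughter: r = 1/2.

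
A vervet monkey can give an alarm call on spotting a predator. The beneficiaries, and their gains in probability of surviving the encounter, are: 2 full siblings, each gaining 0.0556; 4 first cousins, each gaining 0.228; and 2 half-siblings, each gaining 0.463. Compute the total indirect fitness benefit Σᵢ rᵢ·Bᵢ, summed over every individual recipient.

0.4011

r to a full sibling = 0.5 (full sibs share both parents — two paths of length 2: r = 2·(1/2)^2 = 1/2).
r to a first cousin = 1/8 (first cousins share one grandparent pair — two paths of length 4: r = 2·(1/2)^4 = 1/8).
r to a half-sibling = 1/4 (half-sibs share one parent — one path of length 2: r = (1/2)^2 = 1/4).
Summing one r·B term per recipient: 2·0.5·0.0556 + 4·0.125·0.228 + 2·0.25·0.463 = 0.4011.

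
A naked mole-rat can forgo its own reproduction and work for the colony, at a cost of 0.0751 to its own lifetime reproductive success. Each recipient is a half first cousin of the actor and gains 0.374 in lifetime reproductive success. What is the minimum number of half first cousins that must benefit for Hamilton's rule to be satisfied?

4

r to a half first cousin = 0.0625 (half first cousins share one grandparent — one path of length 4: r = (1/2)^4 = 1/16).
Hamilton's rule: n·r·B > C  ⇒  n > C/(r·B) = 0.0751/(0.0625·0.374) = 3.213.
The smallest integer exceeding 3.213 is 4.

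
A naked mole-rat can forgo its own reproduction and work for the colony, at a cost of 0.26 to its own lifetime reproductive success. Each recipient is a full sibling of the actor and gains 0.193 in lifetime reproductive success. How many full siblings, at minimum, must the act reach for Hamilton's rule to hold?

3

r to a full sibling = 1/2 (full sibs share both parents — two paths of length 2: r = 2·(1/2)^2 = 1/2).
Hamilton's rule: n·r·B > C  ⇒  n > C/(r·B) = 0.26/(0.5·0.193) = 2.694.
The smallest integer exceeding 2.694 is 3.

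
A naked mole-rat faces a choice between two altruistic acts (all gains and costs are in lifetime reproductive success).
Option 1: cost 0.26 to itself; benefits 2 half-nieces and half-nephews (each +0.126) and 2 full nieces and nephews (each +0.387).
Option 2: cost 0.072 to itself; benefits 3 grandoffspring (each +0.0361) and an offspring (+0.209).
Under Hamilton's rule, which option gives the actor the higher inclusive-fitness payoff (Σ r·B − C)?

Option 2

Option 1: r to a half-niece or half-nephew = 0.125.
Option 1: r to a full niece or nephew = 0.25.
Option 1: Σ r·B − C = (2·0.125·0.126 + 2·0.25·0.387) − 0.26 = -0.035.
Option 2: r to a grandoffspring = 0.25.
Option 2: r to an offspring = 0.5.
Option 2: Σ r·B − C = (3·0.25·0.0361 + 1·0.5·0.209) − 0.072 = 0.059575.
Option 2 has the higher net inclusive-fitness payoff.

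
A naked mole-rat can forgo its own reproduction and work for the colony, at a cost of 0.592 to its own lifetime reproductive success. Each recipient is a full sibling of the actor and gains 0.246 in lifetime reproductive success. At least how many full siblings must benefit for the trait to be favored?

r to a full sibling = 0.5 (full sibs share both parents — two paths of length 2: r = 2·(1/2)^2 = 1/2).
Hamilton's rule: n·r·B > C  ⇒  n > C/(r·B) = 0.592/(0.5·0.246) = 4.813.
The smallest integer exceeding 4.813 is 5.

5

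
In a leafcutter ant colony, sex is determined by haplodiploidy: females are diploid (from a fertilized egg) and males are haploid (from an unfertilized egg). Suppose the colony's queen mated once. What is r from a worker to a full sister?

Haplodiploid full sisters inherit their father's entire haploid genome identically (contributing 1/2) and on average half of their mother's contribution (1/2 · 1/2 = 1/4); r = 1/2 + 1/4 = 3/4.

0.75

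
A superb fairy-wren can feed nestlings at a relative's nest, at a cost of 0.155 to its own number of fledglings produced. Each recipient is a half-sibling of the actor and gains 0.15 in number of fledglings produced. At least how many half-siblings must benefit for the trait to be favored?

5

r to a half-sibling = 0.25 (half-sibs share one parent — one path of length 2: r = (1/2)^2 = 1/4).
Hamilton's rule: n·r·B > C  ⇒  n > C/(r·B) = 0.155/(0.25·0.15) = 4.133.
The smallest integer exceeding 4.133 is 5.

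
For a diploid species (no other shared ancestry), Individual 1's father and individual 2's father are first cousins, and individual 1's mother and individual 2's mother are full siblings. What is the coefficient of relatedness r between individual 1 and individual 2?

0.15625

Wright's path rule: contributions from independent ancestry routes add.
Individual 1 and individual 2 are related in two ways: second cousins through their fathers (r = 1/32) and first cousins through their mothers (r = 1/8).
r = 1/32 + 1/8 = 0.15625.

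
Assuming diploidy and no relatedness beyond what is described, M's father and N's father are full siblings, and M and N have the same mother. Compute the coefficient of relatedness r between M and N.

0.375

Relatedness sums over independent paths through distinct common ancestors.
M and N are related in two ways: first cousins through their fathers (r = 1/8) and half-sibs through their shared mother (r = 1/4).
r = 1/8 + 1/4 = 0.375.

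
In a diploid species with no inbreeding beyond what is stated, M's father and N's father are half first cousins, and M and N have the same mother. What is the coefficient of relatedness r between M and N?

0.265625

Wright's path rule: contributions from independent ancestry routes add.
M and N are related in two ways: half second cousins through their fathers (r = 1/64) and half-sibs through their shared mother (r = 1/4).
r = 1/64 + 1/4 = 0.265625.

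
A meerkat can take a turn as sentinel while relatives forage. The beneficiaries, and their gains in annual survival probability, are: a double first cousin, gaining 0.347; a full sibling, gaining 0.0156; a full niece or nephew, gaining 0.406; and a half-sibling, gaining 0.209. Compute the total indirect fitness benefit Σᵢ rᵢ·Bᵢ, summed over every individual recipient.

0.2483

r to a double first cousin = 1/4 (double first cousins share both grandparent pairs — four paths of length 4: r = 4·(1/2)^4 = 1/4).
r to a full sibling = 0.5 (full sibs share both parents — two paths of length 2: r = 2·(1/2)^2 = 1/2).
r to a full niece or nephew = 0.25 (full aunt/uncle↔niece/nephew: two paths of length 3 through the shared grandparent pair: r = 2·(1/2)^3 = 1/4).
r to a half-sibling = 0.25 (half-sibs share one parent — one path of length 2: r = (1/2)^2 = 1/4).
Summing one r·B term per recipient: 1·0.25·0.347 + 1·0.5·0.0156 + 1·0.25·0.406 + 1·0.25·0.209 = 0.2483.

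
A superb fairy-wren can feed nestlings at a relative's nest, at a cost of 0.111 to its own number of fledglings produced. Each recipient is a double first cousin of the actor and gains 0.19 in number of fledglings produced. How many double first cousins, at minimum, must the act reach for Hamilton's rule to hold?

r to a double first cousin = 1/4 (double first cousins share both grandparent pairs — four paths of length 4: r = 4·(1/2)^4 = 1/4).
Hamilton's rule: n·r·B > C  ⇒  n > C/(r·B) = 0.111/(0.25·0.19) = 2.337.
The smallest integer exceeding 2.337 is 3.

3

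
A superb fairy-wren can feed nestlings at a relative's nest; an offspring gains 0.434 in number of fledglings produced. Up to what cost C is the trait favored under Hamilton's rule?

0.217

r to an offspring = 1/2 (one parent–offspring link: r = (1/2)^1 = 1/2).
Hamilton's rule: n·r·B > C, so the trait is favored while C < n·r·B = 1·0.5·0.434 = 0.217.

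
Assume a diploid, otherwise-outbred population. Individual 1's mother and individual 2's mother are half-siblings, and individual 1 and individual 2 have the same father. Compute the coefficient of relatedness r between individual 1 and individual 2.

With two independent routes of shared ancestry, r is the sum of the two contributions.
Individual 1 and individual 2 are related in two ways: half first cousins through their mothers (r = 1/16) and half-sibs through their shared father (r = 1/4).
r = 1/16 + 1/4 = 0.3125.

0.3125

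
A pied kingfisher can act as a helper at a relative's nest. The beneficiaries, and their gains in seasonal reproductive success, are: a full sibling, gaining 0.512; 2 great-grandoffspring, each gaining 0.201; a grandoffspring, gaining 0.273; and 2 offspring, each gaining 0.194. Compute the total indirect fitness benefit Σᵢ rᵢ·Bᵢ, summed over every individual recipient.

0.5685

r to a full sibling = 0.5 (full sibs share both parents — two paths of length 2: r = 2·(1/2)^2 = 1/2).
r to a great-grandoffspring = 1/8 (three parent–offspring links: r = (1/2)^3 = 1/8).
r to a grandoffspring = 0.25 (two parent–offspring links: r = (1/2)^2 = 1/4).
r to an offspring = 1/2 (one parent–offspring link: r = (1/2)^1 = 1/2).
Summing one r·B term per recipient: 1·0.5·0.512 + 2·0.125·0.201 + 1·0.25·0.273 + 2·0.5·0.194 = 0.5685.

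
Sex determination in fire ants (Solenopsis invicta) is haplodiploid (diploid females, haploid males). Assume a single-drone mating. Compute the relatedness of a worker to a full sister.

0.75

Haplodiploid full sisters inherit their father's entire haploid genome identically (contributing 1/2) and on average half of their mother's contribution (1/2 · 1/2 = 1/4); r = 1/2 + 1/4 = 3/4.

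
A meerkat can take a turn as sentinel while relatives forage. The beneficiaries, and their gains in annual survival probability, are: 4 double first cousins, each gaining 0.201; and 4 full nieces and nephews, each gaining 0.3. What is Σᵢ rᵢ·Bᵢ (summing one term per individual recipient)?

r to a double first cousin = 0.25 (double first cousins share both grandparent pairs — four paths of length 4: r = 4·(1/2)^4 = 1/4).
r to a full niece or nephew = 0.25 (full aunt/uncle↔niece/nephew: two paths of length 3 through the shared grandparent pair: r = 2·(1/2)^3 = 1/4).
Summing one r·B term per recipient: 4·0.25·0.201 + 4·0.25·0.3 = 0.501.

0.501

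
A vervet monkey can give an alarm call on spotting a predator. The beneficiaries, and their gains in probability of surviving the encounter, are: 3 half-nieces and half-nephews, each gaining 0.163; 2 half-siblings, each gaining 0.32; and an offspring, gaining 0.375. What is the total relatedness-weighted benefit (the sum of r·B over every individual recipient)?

r to a half-niece or half-nephew = 1/8 (half-aunt/uncle↔niece/nephew: one path of length 3: r = (1/2)^3 = 1/8).
r to a half-sibling = 0.25 (half-sibs share one parent — one path of length 2: r = (1/2)^2 = 1/4).
r to an offspring = 1/2 (one parent–offspring link: r = (1/2)^1 = 1/2).
Summing one r·B term per recipient: 3·0.125·0.163 + 2·0.25·0.32 + 1·0.5·0.375 = 0.408625.

0.408625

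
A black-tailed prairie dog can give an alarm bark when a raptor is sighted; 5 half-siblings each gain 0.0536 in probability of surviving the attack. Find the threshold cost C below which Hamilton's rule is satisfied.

r to a half-sibling = 1/4 (half-sibs share one parent — one path of length 2: r = (1/2)^2 = 1/4).
Hamilton's rule: n·r·B > C, so the trait is favored while C < n·r·B = 5·0.25·0.0536 = 0.067.

0.067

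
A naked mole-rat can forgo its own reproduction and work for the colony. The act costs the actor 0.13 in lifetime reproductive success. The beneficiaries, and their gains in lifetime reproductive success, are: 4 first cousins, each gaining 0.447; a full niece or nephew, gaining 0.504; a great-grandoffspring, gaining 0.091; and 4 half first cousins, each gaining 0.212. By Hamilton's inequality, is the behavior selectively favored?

Yes

Hamilton's rule: the trait is favored when the sum of r·B over every recipient exceeds the actor's cost C.
r to a first cousin = 1/8 (first cousins share one grandparent pair — two paths of length 4: r = 2·(1/2)^4 = 1/8).
r to a full niece or nephew = 0.25 (full aunt/uncle↔niece/nephew: two paths of length 3 through the shared grandparent pair: r = 2·(1/2)^3 = 1/4).
r to a great-grandoffspring = 0.125 (three parent–offspring links: r = (1/2)^3 = 1/8).
r to a half first cousin = 1/16 (half first cousins share one grandparent — one path of length 4: r = (1/2)^4 = 1/16).
Summing one r·B term per recipient: 4·0.125·0.447 + 1·0.25·0.504 + 1·0.125·0.091 + 4·0.0625·0.212 = 0.413875.
0.413875 > 0.13: the indirect benefit exceeds the cost.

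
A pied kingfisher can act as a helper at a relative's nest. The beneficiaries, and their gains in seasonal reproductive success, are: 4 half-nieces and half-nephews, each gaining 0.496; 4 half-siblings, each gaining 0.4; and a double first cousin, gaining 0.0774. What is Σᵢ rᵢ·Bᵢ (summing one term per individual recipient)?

0.66735

r to a half-niece or half-nephew = 1/8 (half-aunt/uncle↔niece/nephew: one path of length 3: r = (1/2)^3 = 1/8).
r to a half-sibling = 1/4 (half-sibs share one parent — one path of length 2: r = (1/2)^2 = 1/4).
r to a double first cousin = 1/4 (double first cousins share both grandparent pairs — four paths of length 4: r = 4·(1/2)^4 = 1/4).
Summing one r·B term per recipient: 4·0.125·0.496 + 4·0.25·0.4 + 1·0.25·0.0774 = 0.66735.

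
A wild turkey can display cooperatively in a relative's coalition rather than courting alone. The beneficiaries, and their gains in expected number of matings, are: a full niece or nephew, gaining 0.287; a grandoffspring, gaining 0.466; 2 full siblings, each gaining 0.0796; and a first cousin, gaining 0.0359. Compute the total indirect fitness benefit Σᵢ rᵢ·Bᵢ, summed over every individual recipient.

0.2723375

r to a full niece or nephew = 0.25 (full aunt/uncle↔niece/nephew: two paths of length 3 through the shared grandparent pair: r = 2·(1/2)^3 = 1/4).
r to a grandoffspring = 0.25 (two parent–offspring links: r = (1/2)^2 = 1/4).
r to a full sibling = 0.5 (full sibs share both parents — two paths of length 2: r = 2·(1/2)^2 = 1/2).
r to a first cousin = 1/8 (first cousins share one grandparent pair — two paths of length 4: r = 2·(1/2)^4 = 1/8).
Summing one r·B term per recipient: 1·0.25·0.287 + 1·0.25·0.466 + 2·0.5·0.0796 + 1·0.125·0.0359 = 0.2723375.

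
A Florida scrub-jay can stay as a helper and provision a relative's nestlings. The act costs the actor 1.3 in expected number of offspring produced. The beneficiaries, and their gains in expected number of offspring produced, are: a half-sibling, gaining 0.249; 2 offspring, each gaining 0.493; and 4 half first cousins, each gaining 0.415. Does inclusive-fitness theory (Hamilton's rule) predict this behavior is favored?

Hamilton's rule: the trait is favored when the sum of r·B over every recipient exceeds the actor's cost C.
r to a half-sibling = 0.25 (half-sibs share one parent — one path of length 2: r = (1/2)^2 = 1/4).
r to an offspring = 0.5 (one parent–offspring link: r = (1/2)^1 = 1/2).
r to a half first cousin = 0.0625 (half first cousins share one grandparent — one path of length 4: r = (1/2)^4 = 1/16).
Summing one r·B term per recipient: 1·0.25·0.249 + 2·0.5·0.493 + 4·0.0625·0.415 = 0.659.
0.659 < 1.3: the indirect benefit is less than the cost.

No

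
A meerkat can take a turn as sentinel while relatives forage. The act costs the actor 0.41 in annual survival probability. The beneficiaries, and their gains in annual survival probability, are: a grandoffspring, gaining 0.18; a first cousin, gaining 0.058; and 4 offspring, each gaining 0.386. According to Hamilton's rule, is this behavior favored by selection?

Hamilton's rule: the trait is favored when the sum of r·B over every recipient exceeds the actor's cost C.
r to a grandoffspring = 1/4 (two parent–offspring links: r = (1/2)^2 = 1/4).
r to a first cousin = 0.125 (first cousins share one grandparent pair — two paths of length 4: r = 2·(1/2)^4 = 1/8).
r to an offspring = 1/2 (one parent–offspring link: r = (1/2)^1 = 1/2).
Summing one r·B term per recipient: 1·0.25·0.18 + 1·0.125·0.058 + 4·0.5·0.386 = 0.82425.
0.82425 > 0.41: the indirect benefit exceeds the cost.

Yes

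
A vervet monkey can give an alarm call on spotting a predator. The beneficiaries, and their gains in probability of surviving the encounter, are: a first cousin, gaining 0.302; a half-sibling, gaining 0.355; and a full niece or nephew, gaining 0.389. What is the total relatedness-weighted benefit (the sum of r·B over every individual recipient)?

0.22375

r to a first cousin = 1/8 (first cousins share one grandparent pair — two paths of length 4: r = 2·(1/2)^4 = 1/8).
r to a half-sibling = 0.25 (half-sibs share one parent — one path of length 2: r = (1/2)^2 = 1/4).
r to a full niece or nephew = 1/4 (full aunt/uncle↔niece/nephew: two paths of length 3 through the shared grandparent pair: r = 2·(1/2)^3 = 1/4).
Summing one r·B term per recipient: 1·0.125·0.302 + 1·0.25·0.355 + 1·0.25·0.389 = 0.22375.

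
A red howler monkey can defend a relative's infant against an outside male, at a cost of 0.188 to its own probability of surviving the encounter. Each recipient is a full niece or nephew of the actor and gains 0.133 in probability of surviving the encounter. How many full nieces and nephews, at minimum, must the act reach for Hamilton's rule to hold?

r to a full niece or nephew = 1/4 (full aunt/uncle↔niece/nephew: two paths of length 3 through the shared grandparent pair: r = 2·(1/2)^3 = 1/4).
Hamilton's rule: n·r·B > C  ⇒  n > C/(r·B) = 0.188/(0.25·0.133) = 5.654.
The smallest integer exceeding 5.654 is 6.

6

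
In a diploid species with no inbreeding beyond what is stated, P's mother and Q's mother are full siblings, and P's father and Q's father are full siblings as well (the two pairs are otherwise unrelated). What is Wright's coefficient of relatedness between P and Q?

0.25

Wright's path rule: contributions from independent ancestry routes add.
P and Q are related in two ways: first cousins through their mothers (r = 1/8) and first cousins through their fathers (r = 1/8) — i.e. double first cousins.
r = 1/8 + 1/8 = 0.25.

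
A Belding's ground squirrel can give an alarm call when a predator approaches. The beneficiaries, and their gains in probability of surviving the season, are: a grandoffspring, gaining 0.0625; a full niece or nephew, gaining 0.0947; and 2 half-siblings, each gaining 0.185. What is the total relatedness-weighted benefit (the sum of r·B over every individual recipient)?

r to a grandoffspring = 1/4 (two parent–offspring links: r = (1/2)^2 = 1/4).
r to a full niece or nephew = 1/4 (full aunt/uncle↔niece/nephew: two paths of length 3 through the shared grandparent pair: r = 2·(1/2)^3 = 1/4).
r to a half-sibling = 0.25 (half-sibs share one parent — one path of length 2: r = (1/2)^2 = 1/4).
Summing one r·B term per recipient: 1·0.25·0.0625 + 1·0.25·0.0947 + 2·0.25·0.185 = 0.1318.

0.1318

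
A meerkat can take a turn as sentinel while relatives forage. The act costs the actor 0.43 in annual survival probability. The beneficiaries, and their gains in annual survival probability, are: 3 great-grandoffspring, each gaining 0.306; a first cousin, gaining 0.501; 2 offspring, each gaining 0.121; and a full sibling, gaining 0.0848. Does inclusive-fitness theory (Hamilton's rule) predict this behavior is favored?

No

Hamilton's rule: the trait is favored when the sum of r·B over every recipient exceeds the actor's cost C.
r to a great-grandoffspring = 0.125 (three parent–offspring links: r = (1/2)^3 = 1/8).
r to a first cousin = 0.125 (first cousins share one grandparent pair — two paths of length 4: r = 2·(1/2)^4 = 1/8).
r to an offspring = 0.5 (one parent–offspring link: r = (1/2)^1 = 1/2).
r to a full sibling = 1/2 (full sibs share both parents — two paths of length 2: r = 2·(1/2)^2 = 1/2).
Summing one r·B term per recipient: 3·0.125·0.306 + 1·0.125·0.501 + 2·0.5·0.121 + 1·0.5·0.0848 = 0.340775.
0.340775 < 0.43: the indirect benefit is less than the cost.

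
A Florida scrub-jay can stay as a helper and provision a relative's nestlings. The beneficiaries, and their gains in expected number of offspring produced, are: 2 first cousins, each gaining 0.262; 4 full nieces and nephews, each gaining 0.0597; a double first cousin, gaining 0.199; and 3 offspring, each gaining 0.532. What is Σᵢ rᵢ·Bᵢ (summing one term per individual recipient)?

r to a first cousin = 1/8 (first cousins share one grandparent pair — two paths of length 4: r = 2·(1/2)^4 = 1/8).
r to a full niece or nephew = 1/4 (full aunt/uncle↔niece/nephew: two paths of length 3 through the shared grandparent pair: r = 2·(1/2)^3 = 1/4).
r to a double first cousin = 1/4 (double first cousins share both grandparent pairs — four paths of length 4: r = 4·(1/2)^4 = 1/4).
r to an offspring = 0.5 (one parent–offspring link: r = (1/2)^1 = 1/2).
Summing one r·B term per recipient: 2·0.125·0.262 + 4·0.25·0.0597 + 1·0.25·0.199 + 3·0.5·0.532 = 0.97295.

0.97295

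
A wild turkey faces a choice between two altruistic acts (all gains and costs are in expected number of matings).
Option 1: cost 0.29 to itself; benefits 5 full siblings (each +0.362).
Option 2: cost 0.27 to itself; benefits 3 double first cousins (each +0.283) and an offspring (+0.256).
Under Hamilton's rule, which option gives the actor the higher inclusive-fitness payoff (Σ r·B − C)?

Option 1: r to a full sibling = 0.5.
Option 1: Σ r·B − C = (5·0.5·0.362) − 0.29 = 0.615.
Option 2: r to a double first cousin = 0.25.
Option 2: r to an offspring = 0.5.
Option 2: Σ r·B − C = (3·0.25·0.283 + 1·0.5·0.256) − 0.27 = 0.07025.
Option 1 has the higher net inclusive-fitness payoff.

Option 1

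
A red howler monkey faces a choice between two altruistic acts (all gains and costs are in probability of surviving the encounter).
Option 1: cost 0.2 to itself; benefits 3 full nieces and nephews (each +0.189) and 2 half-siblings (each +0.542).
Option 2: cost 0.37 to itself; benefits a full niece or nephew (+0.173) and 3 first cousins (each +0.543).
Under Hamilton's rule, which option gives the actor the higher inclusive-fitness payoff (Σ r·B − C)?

Option 1: r to a full niece or nephew = 0.25.
Option 1: r to a half-sibling = 0.25.
Option 1: Σ r·B − C = (3·0.25·0.189 + 2·0.25·0.542) − 0.2 = 0.21275.
Option 2: r to a full niece or nephew = 0.25.
Option 2: r to a first cousin = 0.125.
Option 2: Σ r·B − C = (1·0.25·0.173 + 3·0.125·0.543) − 0.37 = -0.123125.
Option 1 has the higher net inclusive-fitness payoff.

Option 1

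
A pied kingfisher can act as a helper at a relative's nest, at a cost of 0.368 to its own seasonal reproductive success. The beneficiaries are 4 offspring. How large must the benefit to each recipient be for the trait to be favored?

0.184

r to an offspring = 1/2 (one parent–offspring link: r = (1/2)^1 = 1/2).
Hamilton's rule with n recipients of equal r: n·r·B > C, so B > C/(n·r) = 0.368/(4·0.5) = 0.184.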